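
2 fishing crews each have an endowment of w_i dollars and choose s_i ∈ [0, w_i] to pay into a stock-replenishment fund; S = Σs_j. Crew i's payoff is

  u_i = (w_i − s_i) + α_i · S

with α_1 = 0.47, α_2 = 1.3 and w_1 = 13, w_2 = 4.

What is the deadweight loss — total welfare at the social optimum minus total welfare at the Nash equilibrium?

10.01

∂u_i/∂s_i = α_i − 1, so crew i contributes w_i if α_i > 1, else 0.
α_i > 1 for i ∈ {2}; NE contributions (0, 4), S = 4.
W^NE = Σw_i − S^NE + (Σα_i)·S^NE = 17 + 0.77·4 = 20.08.
Planner: ∂(Σu_j)/∂s_i = Σα_j − 1 = 0.77 > 0, so everyone contributes w_i; S^SO = 17, W^SO = 17 + 0.77·17 = 30.09.
Deadweight loss = 10.01.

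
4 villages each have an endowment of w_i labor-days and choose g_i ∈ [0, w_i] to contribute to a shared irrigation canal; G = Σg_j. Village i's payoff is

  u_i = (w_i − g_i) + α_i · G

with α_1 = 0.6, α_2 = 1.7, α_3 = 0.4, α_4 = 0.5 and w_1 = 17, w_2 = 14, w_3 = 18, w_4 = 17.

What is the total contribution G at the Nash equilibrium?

∂u_i/∂g_i = α_i − 1, so village i contributes w_i if α_i > 1, else 0.
α_i > 1 for i ∈ {2}; NE contributions (0, 14, 0, 0), G = 14.

14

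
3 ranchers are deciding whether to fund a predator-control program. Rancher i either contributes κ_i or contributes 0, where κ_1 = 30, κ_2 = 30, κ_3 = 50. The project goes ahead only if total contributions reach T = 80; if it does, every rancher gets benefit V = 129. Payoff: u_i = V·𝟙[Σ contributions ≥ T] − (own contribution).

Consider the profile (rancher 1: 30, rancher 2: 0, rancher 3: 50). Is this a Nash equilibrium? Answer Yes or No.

Yes

Total = 80 ≥ 80: provided.
Rancher 1 (pledges 30, payoff 99): dropping to 0 → total 50, payoff 0. No gain.
Rancher 2 (pledges 0, payoff 129): pledging 30 → total 110, payoff 99. No gain.
Rancher 3 (pledges 50, payoff 79): dropping to 0 → total 30, payoff 0. No gain.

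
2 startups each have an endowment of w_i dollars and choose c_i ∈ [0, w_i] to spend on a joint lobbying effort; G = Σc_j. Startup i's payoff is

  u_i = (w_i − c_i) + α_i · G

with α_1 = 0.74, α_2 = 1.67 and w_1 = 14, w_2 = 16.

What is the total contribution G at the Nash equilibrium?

16

∂u_i/∂c_i = α_i − 1, so startup i contributes w_i if α_i > 1, else 0.
α_i > 1 for i ∈ {2}; NE contributions (0, 16), G = 16.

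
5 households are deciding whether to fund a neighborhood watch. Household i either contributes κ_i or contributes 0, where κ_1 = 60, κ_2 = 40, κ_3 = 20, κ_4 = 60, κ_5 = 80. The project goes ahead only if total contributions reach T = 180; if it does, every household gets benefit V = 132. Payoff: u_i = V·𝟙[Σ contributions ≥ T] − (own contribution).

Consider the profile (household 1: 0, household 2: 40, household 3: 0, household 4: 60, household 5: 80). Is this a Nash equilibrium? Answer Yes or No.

Total = 180 ≥ 180: provided.
Household 1 (pledges 0, payoff 132): pledging 60 → total 240, payoff 72. No gain.
Household 2 (pledges 40, payoff 92): dropping to 0 → total 140, payoff 0. No gain.
Household 3 (pledges 0, payoff 132): pledging 20 → total 200, payoff 112. No gain.
Household 4 (pledges 60, payoff 72): dropping to 0 → total 120, payoff 0. No gain.
Household 5 (pledges 80, payoff 52): dropping to 0 → total 100, payoff 0. No gain.

Yes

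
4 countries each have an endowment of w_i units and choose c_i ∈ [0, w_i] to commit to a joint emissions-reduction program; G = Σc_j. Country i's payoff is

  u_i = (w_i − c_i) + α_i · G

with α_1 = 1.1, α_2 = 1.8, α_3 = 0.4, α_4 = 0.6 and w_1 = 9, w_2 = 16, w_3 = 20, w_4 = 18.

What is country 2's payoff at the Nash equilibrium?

45

∂u_i/∂c_i = α_i − 1, so country i contributes w_i if α_i > 1, else 0.
α_i > 1 for i ∈ {1, 2}; NE contributions (9, 16, 0, 0), G = 25.
u_2 = (16 − 16) + 1.8·25 = 45.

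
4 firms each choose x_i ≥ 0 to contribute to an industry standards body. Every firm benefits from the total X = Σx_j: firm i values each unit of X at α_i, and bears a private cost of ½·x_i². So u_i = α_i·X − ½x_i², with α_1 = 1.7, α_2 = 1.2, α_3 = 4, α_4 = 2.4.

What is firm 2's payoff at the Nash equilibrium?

10.44

Firm i's FOC: ∂u_i/∂x_i = α_i − x_i = 0, so x_i* = α_i.
NE contributions = (1.7, 1.2, 4, 2.4); X = 9.3.
u_2 = α_2·X − ½·(x_2)² = 1.2·9.3 − ½·1.2² = 10.44.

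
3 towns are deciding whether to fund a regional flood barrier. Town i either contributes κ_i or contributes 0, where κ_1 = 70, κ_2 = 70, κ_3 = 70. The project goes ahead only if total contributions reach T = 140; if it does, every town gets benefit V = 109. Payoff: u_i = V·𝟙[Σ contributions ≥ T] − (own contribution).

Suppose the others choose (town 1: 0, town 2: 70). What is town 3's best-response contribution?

Others' total = 70. Contributing 70 brings total to 140 ≥ 140: gain V − κ_3 = 39.
Best response: 70.

70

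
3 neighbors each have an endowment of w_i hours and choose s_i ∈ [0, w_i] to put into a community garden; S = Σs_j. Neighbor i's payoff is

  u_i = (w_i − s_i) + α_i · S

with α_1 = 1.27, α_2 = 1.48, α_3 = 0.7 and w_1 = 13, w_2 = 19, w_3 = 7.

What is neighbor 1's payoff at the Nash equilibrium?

40.64

∂u_i/∂s_i = α_i − 1, so neighbor i contributes w_i if α_i > 1, else 0.
α_i > 1 for i ∈ {1, 2}; NE contributions (13, 19, 0), S = 32.
u_1 = (13 − 13) + 1.27·32 = 40.64.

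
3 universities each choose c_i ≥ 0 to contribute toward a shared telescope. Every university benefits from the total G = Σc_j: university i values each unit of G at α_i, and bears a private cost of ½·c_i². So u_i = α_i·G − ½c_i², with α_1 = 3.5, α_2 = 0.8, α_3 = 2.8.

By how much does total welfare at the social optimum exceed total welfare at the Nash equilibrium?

University i's FOC: ∂u_i/∂c_i = α_i − c_i = 0, so c_i* = α_i.
NE contributions = (3.5, 0.8, 2.8); G = 7.1.
W^NE = (Σα)·G − ½Σα_i² = 7.1² − ½·20.73 = 40.045.
Planner sets c_i = Σα_j = 7.1 for every i, so G^SO = 3·7.1 = 21.3.
W^SO = (Σα)·G^SO − ½·3·(Σα)² = (3/2)·7.1² = 75.615.
Deadweight loss = W^SO − W^NE = 35.57.

35.57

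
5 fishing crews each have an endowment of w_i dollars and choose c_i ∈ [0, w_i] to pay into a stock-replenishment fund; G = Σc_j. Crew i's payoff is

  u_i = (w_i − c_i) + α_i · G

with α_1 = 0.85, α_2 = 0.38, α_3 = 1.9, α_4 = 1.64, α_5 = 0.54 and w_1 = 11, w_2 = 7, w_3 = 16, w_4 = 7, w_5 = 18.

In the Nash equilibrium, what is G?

23

∂u_i/∂c_i = α_i − 1, so crew i contributes w_i if α_i > 1, else 0.
α_i > 1 for i ∈ {3, 4}; NE contributions (0, 0, 16, 7, 0), G = 23.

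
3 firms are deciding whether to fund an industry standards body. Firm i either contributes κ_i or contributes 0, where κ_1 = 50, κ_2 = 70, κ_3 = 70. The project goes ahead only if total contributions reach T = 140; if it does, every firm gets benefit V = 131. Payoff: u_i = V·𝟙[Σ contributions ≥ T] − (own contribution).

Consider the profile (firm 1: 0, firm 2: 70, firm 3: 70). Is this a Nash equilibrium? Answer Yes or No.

Total = 140 ≥ 140: provided.
Firm 1 (pledges 0, payoff 131): pledging 50 → total 190, payoff 81. No gain.
Firm 2 (pledges 70, payoff 61): dropping to 0 → total 70, payoff 0. No gain.
Firm 3 (pledges 70, payoff 61): dropping to 0 → total 70, payoff 0. No gain.

Yes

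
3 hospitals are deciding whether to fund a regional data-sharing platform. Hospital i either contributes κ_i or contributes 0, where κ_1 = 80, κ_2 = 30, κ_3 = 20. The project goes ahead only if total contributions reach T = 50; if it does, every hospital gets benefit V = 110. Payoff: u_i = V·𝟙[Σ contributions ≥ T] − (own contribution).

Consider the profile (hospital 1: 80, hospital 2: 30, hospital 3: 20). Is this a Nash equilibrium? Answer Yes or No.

No

Total = 130 ≥ 50: provided.
Hospital 1 (pledges 80, payoff 30): dropping to 0 → total 50, payoff 110. Profitable deviation.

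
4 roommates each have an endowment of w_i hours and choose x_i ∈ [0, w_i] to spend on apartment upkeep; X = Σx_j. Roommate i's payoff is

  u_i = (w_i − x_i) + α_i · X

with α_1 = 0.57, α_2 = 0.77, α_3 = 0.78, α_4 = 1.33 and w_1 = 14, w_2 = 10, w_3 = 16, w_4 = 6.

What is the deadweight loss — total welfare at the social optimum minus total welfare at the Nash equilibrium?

∂u_i/∂x_i = α_i − 1, so roommate i contributes w_i if α_i > 1, else 0.
α_i > 1 for i ∈ {4}; NE contributions (0, 0, 0, 6), X = 6.
W^NE = Σw_i − X^NE + (Σα_i)·X^NE = 46 + 2.45·6 = 60.7.
Planner: ∂(Σu_j)/∂x_i = Σα_j − 1 = 2.45 > 0, so everyone contributes w_i; X^SO = 46, W^SO = 46 + 2.45·46 = 158.7.
Deadweight loss = 98.

98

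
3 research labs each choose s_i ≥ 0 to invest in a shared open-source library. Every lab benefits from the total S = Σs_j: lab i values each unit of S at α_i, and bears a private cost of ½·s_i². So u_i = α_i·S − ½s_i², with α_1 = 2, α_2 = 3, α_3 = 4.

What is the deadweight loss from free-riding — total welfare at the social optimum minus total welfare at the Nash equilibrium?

Lab i's FOC: ∂u_i/∂s_i = α_i − s_i = 0, so s_i* = α_i.
NE contributions = (2, 3, 4); S = 9.
W^NE = (Σα)·S − ½Σα_i² = 9² − ½·29 = 66.5.
Planner sets s_i = Σα_j = 9 for every i, so S^SO = 3·9 = 27.
W^SO = (Σα)·S^SO − ½·3·(Σα)² = (3/2)·9² = 121.5.
Deadweight loss = W^SO − W^NE = 55.

55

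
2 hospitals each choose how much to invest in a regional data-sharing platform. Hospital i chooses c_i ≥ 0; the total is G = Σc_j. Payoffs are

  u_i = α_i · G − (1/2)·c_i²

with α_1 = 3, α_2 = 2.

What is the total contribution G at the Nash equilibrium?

Hospital i's FOC: ∂u_i/∂c_i = α_i − c_i = 0, so c_i* = α_i.
NE contributions = (3, 2); G = 5.

5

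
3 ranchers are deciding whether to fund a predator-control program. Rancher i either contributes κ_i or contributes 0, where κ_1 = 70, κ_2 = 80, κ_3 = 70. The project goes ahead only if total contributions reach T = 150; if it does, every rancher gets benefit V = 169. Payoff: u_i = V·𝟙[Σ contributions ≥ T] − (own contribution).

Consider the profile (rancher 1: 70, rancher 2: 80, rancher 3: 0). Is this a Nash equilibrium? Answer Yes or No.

Total = 150 ≥ 150: provided.
Rancher 1 (pledges 70, payoff 99): dropping to 0 → total 80, payoff 0. No gain.
Rancher 2 (pledges 80, payoff 89): dropping to 0 → total 70, payoff 0. No gain.
Rancher 3 (pledges 0, payoff 169): pledging 70 → total 220, payoff 99. No gain.

Yes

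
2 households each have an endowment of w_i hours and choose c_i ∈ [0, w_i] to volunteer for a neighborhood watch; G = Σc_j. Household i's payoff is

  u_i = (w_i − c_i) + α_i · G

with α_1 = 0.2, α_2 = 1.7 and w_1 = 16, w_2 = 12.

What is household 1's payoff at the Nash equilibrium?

18.4

∂u_i/∂c_i = α_i − 1, so household i contributes w_i if α_i > 1, else 0.
α_i > 1 for i ∈ {2}; NE contributions (0, 12), G = 12.
u_1 = (16 − 0) + 0.2·12 = 18.4.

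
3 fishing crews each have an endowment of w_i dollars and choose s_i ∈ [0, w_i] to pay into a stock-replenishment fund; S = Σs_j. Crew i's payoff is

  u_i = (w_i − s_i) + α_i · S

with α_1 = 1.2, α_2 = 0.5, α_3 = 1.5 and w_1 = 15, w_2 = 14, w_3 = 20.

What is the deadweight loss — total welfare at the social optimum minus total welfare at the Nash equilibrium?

∂u_i/∂s_i = α_i − 1, so crew i contributes w_i if α_i > 1, else 0.
α_i > 1 for i ∈ {1, 3}; NE contributions (15, 0, 20), S = 35.
W^NE = Σw_i − S^NE + (Σα_i)·S^NE = 49 + 2.2·35 = 126.
Planner: ∂(Σu_j)/∂s_i = Σα_j − 1 = 2.2 > 0, so everyone contributes w_i; S^SO = 49, W^SO = 49 + 2.2·49 = 156.8.
Deadweight loss = 30.8.

30.8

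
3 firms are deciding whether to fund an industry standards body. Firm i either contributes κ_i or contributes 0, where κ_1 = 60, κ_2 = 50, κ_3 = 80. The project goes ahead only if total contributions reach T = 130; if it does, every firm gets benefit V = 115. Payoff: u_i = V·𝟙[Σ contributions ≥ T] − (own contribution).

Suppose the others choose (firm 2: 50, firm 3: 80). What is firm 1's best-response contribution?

0

Others' total = 130 ≥ 130; contributing adds cost 60 for no extra benefit.
Best response: 0.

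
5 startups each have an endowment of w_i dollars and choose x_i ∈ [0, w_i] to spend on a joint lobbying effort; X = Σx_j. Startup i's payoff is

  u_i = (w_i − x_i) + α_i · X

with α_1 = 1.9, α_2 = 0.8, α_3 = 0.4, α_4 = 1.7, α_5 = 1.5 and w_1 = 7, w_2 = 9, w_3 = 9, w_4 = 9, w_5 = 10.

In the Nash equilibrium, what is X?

26

∂u_i/∂x_i = α_i − 1, so startup i contributes w_i if α_i > 1, else 0.
α_i > 1 for i ∈ {1, 4, 5}; NE contributions (7, 0, 0, 9, 10), X = 26.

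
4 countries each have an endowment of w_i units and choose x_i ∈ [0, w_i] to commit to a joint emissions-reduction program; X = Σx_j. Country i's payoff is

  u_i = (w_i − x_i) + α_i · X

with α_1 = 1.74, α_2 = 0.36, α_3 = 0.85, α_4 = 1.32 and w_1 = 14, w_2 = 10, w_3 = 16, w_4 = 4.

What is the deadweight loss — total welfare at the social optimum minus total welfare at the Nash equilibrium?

∂u_i/∂x_i = α_i − 1, so country i contributes w_i if α_i > 1, else 0.
α_i > 1 for i ∈ {1, 4}; NE contributions (14, 0, 0, 4), X = 18.
W^NE = Σw_i − X^NE + (Σα_i)·X^NE = 44 + 3.27·18 = 102.86.
Planner: ∂(Σu_j)/∂x_i = Σα_j − 1 = 3.27 > 0, so everyone contributes w_i; X^SO = 44, W^SO = 44 + 3.27·44 = 187.88.
Deadweight loss = 85.02.

85.02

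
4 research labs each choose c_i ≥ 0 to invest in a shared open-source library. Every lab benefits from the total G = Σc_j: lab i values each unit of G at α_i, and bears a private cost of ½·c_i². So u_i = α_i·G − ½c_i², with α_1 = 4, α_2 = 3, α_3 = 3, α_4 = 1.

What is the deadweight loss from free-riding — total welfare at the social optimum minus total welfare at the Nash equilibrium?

138.5

Lab i's FOC: ∂u_i/∂c_i = α_i − c_i = 0, so c_i* = α_i.
NE contributions = (4, 3, 3, 1); G = 11.
W^NE = (Σα)·G − ½Σα_i² = 11² − ½·35 = 103.5.
Planner sets c_i = Σα_j = 11 for every i, so G^SO = 4·11 = 44.
W^SO = (Σα)·G^SO − ½·4·(Σα)² = (4/2)·11² = 242.
Deadweight loss = W^SO − W^NE = 138.5.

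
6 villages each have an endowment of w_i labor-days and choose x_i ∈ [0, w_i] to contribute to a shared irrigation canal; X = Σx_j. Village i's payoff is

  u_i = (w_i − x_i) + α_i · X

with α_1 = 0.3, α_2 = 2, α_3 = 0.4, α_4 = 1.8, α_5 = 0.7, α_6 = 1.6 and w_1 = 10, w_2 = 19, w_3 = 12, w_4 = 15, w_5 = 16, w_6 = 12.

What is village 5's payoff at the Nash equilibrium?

48.2

∂u_i/∂x_i = α_i − 1, so village i contributes w_i if α_i > 1, else 0.
α_i > 1 for i ∈ {2, 4, 6}; NE contributions (0, 19, 0, 15, 0, 12), X = 46.
u_5 = (16 − 0) + 0.7·46 = 48.2.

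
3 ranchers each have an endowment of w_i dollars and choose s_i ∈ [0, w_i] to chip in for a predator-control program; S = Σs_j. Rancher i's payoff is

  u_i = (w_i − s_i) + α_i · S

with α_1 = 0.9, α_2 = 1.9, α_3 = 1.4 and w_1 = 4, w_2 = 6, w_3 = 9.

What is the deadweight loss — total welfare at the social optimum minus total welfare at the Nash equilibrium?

∂u_i/∂s_i = α_i − 1, so rancher i contributes w_i if α_i > 1, else 0.
α_i > 1 for i ∈ {2, 3}; NE contributions (0, 6, 9), S = 15.
W^NE = Σw_i − S^NE + (Σα_i)·S^NE = 19 + 3.2·15 = 67.
Planner: ∂(Σu_j)/∂s_i = Σα_j − 1 = 3.2 > 0, so everyone contributes w_i; S^SO = 19, W^SO = 19 + 3.2·19 = 79.8.
Deadweight loss = 12.8.

12.8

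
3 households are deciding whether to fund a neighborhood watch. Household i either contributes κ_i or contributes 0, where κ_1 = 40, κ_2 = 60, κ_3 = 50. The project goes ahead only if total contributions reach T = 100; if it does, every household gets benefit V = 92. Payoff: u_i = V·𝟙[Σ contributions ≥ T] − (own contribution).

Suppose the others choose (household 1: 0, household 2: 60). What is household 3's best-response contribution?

50

Others' total = 60. Contributing 50 brings total to 110 ≥ 100: gain V − κ_3 = 42.
Best response: 50.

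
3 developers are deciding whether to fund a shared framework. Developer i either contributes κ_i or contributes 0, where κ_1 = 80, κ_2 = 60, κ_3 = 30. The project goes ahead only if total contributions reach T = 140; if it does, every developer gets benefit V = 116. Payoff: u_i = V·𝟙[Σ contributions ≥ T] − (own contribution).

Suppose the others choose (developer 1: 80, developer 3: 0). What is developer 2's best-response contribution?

60

Others' total = 80. Contributing 60 brings total to 140 ≥ 140: gain V − κ_2 = 56.
Best response: 60.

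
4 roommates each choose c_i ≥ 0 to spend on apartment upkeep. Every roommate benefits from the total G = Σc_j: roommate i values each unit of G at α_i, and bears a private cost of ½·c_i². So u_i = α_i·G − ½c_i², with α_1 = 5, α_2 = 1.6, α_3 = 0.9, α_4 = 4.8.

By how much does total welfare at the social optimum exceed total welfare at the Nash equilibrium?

176.995

Roommate i's FOC: ∂u_i/∂c_i = α_i − c_i = 0, so c_i* = α_i.
NE contributions = (5, 1.6, 0.9, 4.8); G = 12.3.
W^NE = (Σα)·G − ½Σα_i² = 12.3² − ½·51.41 = 125.585.
Planner sets c_i = Σα_j = 12.3 for every i, so G^SO = 4·12.3 = 49.2.
W^SO = (Σα)·G^SO − ½·4·(Σα)² = (4/2)·12.3² = 302.58.
Deadweight loss = W^SO − W^NE = 176.995.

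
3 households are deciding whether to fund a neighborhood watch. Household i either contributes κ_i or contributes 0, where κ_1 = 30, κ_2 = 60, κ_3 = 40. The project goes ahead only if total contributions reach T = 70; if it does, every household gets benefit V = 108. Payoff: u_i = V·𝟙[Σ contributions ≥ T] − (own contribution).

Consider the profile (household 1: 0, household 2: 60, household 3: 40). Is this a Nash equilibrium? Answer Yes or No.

Total = 100 ≥ 70: provided.
Household 1 (pledges 0, payoff 108): pledging 30 → total 130, payoff 78. No gain.
Household 2 (pledges 60, payoff 48): dropping to 0 → total 40, payoff 0. No gain.
Household 3 (pledges 40, payoff 68): dropping to 0 → total 60, payoff 0. No gain.

Yes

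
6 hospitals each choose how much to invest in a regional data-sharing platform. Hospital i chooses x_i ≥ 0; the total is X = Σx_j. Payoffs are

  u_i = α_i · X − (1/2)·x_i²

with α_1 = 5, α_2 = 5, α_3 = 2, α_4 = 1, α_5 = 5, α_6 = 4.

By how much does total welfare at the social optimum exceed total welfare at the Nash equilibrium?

1016

Hospital i's FOC: ∂u_i/∂x_i = α_i − x_i = 0, so x_i* = α_i.
NE contributions = (5, 5, 2, 1, 5, 4); X = 22.
W^NE = (Σα)·X − ½Σα_i² = 22² − ½·96 = 436.
Planner sets x_i = Σα_j = 22 for every i, so X^SO = 6·22 = 132.
W^SO = (Σα)·X^SO − ½·6·(Σα)² = (6/2)·22² = 1452.
Deadweight loss = W^SO − W^NE = 1016.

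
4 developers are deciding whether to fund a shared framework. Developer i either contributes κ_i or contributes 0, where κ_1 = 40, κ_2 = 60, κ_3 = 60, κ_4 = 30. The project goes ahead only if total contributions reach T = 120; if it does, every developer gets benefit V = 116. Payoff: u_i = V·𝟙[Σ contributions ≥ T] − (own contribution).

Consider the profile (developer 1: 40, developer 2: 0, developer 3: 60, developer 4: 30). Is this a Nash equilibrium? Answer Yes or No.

Total = 130 ≥ 120: provided.
Developer 1 (pledges 40, payoff 76): dropping to 0 → total 90, payoff 0. No gain.
Developer 2 (pledges 0, payoff 116): pledging 60 → total 190, payoff 56. No gain.
Developer 3 (pledges 60, payoff 56): dropping to 0 → total 70, payoff 0. No gain.
Developer 4 (pledges 30, payoff 86): dropping to 0 → total 100, payoff 0. No gain.

Yes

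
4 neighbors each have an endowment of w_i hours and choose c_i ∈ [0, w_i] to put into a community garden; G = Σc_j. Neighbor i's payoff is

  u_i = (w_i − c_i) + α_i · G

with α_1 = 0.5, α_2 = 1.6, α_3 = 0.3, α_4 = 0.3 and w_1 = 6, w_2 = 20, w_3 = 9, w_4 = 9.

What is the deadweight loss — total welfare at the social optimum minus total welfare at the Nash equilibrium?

∂u_i/∂c_i = α_i − 1, so neighbor i contributes w_i if α_i > 1, else 0.
α_i > 1 for i ∈ {2}; NE contributions (0, 20, 0, 0), G = 20.
W^NE = Σw_i − G^NE + (Σα_i)·G^NE = 44 + 1.7·20 = 78.
Planner: ∂(Σu_j)/∂c_i = Σα_j − 1 = 1.7 > 0, so everyone contributes w_i; G^SO = 44, W^SO = 44 + 1.7·44 = 118.8.
Deadweight loss = 40.8.

40.8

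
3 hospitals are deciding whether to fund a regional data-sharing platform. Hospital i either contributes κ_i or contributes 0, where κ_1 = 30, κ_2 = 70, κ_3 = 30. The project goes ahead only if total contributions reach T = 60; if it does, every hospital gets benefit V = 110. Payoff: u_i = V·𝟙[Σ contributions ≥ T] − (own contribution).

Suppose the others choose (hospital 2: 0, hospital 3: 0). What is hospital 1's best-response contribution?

Others' total = 0. Even contributing 30 gives 30 < 60: no benefit either way.
Best response: 0.

0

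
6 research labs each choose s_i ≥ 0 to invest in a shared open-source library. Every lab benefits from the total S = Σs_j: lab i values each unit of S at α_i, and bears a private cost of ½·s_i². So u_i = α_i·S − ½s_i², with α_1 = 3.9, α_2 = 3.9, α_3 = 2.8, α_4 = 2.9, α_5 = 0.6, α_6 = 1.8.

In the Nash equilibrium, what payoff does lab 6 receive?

Lab i's FOC: ∂u_i/∂s_i = α_i − s_i = 0, so s_i* = α_i.
NE contributions = (3.9, 3.9, 2.8, 2.9, 0.6, 1.8); S = 15.9.
u_6 = α_6·S − ½·(s_6)² = 1.8·15.9 − ½·1.8² = 27.

27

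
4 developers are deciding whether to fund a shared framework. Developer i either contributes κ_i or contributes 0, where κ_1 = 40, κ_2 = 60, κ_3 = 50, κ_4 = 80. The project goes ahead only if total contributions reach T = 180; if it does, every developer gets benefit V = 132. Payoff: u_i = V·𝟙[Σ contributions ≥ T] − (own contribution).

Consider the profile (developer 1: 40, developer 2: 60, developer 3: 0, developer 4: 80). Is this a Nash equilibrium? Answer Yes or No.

Yes

Total = 180 ≥ 180: provided.
Developer 1 (pledges 40, payoff 92): dropping to 0 → total 140, payoff 0. No gain.
Developer 2 (pledges 60, payoff 72): dropping to 0 → total 120, payoff 0. No gain.
Developer 3 (pledges 0, payoff 132): pledging 50 → total 230, payoff 82. No gain.
Developer 4 (pledges 80, payoff 52): dropping to 0 → total 100, payoff 0. No gain.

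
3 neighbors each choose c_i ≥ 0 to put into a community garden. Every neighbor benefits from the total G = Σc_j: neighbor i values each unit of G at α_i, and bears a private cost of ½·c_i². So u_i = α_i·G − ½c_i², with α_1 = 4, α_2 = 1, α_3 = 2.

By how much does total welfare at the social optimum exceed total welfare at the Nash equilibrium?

35

Neighbor i's FOC: ∂u_i/∂c_i = α_i − c_i = 0, so c_i* = α_i.
NE contributions = (4, 1, 2); G = 7.
W^NE = (Σα)·G − ½Σα_i² = 7² − ½·21 = 38.5.
Planner sets c_i = Σα_j = 7 for every i, so G^SO = 3·7 = 21.
W^SO = (Σα)·G^SO − ½·3·(Σα)² = (3/2)·7² = 73.5.
Deadweight loss = W^SO − W^NE = 35.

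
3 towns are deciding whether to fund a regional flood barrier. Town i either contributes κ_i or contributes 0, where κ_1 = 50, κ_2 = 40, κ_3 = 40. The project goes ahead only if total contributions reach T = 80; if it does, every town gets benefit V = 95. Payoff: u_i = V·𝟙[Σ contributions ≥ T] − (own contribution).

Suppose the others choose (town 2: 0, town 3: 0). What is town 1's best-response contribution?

Others' total = 0. Even contributing 50 gives 50 < 80: no benefit either way.
Best response: 0.

0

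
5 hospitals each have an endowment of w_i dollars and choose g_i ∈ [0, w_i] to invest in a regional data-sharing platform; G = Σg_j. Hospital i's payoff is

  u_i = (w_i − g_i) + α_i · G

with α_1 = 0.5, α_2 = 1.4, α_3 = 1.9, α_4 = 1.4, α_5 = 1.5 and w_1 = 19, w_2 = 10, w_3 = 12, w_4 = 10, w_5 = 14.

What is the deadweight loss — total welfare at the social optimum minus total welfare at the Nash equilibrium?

∂u_i/∂g_i = α_i − 1, so hospital i contributes w_i if α_i > 1, else 0.
α_i > 1 for i ∈ {2, 3, 4, 5}; NE contributions (0, 10, 12, 10, 14), G = 46.
W^NE = Σw_i − G^NE + (Σα_i)·G^NE = 65 + 5.7·46 = 327.2.
Planner: ∂(Σu_j)/∂g_i = Σα_j − 1 = 5.7 > 0, so everyone contributes w_i; G^SO = 65, W^SO = 65 + 5.7·65 = 435.5.
Deadweight loss = 108.3.

108.3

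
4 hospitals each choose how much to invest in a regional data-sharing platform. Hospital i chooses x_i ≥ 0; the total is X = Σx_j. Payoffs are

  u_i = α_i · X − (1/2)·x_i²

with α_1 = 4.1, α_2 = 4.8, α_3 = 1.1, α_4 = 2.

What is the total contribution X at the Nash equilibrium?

12

Hospital i's FOC: ∂u_i/∂x_i = α_i − x_i = 0, so x_i* = α_i.
NE contributions = (4.1, 4.8, 1.1, 2); X = 12.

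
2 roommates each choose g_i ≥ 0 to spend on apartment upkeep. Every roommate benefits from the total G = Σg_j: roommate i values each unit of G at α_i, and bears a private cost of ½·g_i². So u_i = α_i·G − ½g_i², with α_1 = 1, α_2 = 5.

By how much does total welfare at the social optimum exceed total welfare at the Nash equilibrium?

13

Roommate i's FOC: ∂u_i/∂g_i = α_i − g_i = 0, so g_i* = α_i.
NE contributions = (1, 5); G = 6.
W^NE = (Σα)·G − ½Σα_i² = 6² − ½·26 = 23.
Planner sets g_i = Σα_j = 6 for every i, so G^SO = 2·6 = 12.
W^SO = (Σα)·G^SO − ½·2·(Σα)² = (2/2)·6² = 36.
Deadweight loss = W^SO − W^NE = 13.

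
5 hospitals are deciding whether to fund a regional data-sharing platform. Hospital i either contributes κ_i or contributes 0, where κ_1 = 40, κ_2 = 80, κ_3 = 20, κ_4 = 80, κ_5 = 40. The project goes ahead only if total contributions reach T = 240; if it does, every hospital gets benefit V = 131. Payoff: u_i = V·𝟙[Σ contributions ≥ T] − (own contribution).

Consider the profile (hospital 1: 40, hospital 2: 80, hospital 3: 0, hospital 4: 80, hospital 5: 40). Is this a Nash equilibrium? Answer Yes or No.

Yes

Total = 240 ≥ 240: provided.
Hospital 1 (pledges 40, payoff 91): dropping to 0 → total 200, payoff 0. No gain.
Hospital 2 (pledges 80, payoff 51): dropping to 0 → total 160, payoff 0. No gain.
Hospital 3 (pledges 0, payoff 131): pledging 20 → total 260, payoff 111. No gain.
Hospital 4 (pledges 80, payoff 51): dropping to 0 → total 160, payoff 0. No gain.
Hospital 5 (pledges 40, payoff 91): dropping to 0 → total 200, payoff 0. No gain.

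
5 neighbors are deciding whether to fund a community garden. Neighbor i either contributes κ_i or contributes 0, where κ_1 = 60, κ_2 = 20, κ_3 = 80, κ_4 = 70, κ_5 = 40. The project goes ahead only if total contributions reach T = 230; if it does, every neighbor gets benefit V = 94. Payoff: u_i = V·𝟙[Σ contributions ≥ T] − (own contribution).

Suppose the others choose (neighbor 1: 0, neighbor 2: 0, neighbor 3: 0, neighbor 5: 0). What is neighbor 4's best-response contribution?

0

Others' total = 0. Even contributing 70 gives 70 < 230: no benefit either way.
Best response: 0.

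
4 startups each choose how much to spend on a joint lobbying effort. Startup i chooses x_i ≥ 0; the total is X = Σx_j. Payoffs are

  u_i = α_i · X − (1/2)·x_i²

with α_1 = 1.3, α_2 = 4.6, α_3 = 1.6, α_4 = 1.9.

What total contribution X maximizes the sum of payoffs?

Planner FOC: ∂(Σu_j)/∂x_i = (Σα_j) − x_i = 0, so x_i^SO = Σα_j = 9.4 for every i; X^SO = 37.6.

37.6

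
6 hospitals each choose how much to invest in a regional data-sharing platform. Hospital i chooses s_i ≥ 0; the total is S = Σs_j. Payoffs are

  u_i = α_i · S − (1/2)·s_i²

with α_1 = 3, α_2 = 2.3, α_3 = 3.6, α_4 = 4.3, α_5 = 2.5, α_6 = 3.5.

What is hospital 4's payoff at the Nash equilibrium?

73.315

Hospital i's FOC: ∂u_i/∂s_i = α_i − s_i = 0, so s_i* = α_i.
NE contributions = (3, 2.3, 3.6, 4.3, 2.5, 3.5); S = 19.2.
u_4 = α_4·S − ½·(s_4)² = 4.3·19.2 − ½·4.3² = 73.315.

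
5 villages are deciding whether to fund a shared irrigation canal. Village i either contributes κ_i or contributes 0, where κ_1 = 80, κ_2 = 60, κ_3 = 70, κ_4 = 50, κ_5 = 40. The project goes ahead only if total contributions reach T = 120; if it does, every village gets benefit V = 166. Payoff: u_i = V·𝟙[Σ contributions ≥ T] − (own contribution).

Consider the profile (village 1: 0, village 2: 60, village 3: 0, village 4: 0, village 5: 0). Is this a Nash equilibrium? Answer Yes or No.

No

Total = 60 < 120: not provided.
Village 1 (pledges 0, payoff 0): pledging 80 → total 140, payoff 86. Profitable deviation.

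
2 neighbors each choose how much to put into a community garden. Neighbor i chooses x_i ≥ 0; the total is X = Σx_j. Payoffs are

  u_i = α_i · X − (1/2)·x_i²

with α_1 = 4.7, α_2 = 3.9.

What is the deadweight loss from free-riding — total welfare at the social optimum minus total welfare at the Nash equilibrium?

Neighbor i's FOC: ∂u_i/∂x_i = α_i − x_i = 0, so x_i* = α_i.
NE contributions = (4.7, 3.9); X = 8.6.
W^NE = (Σα)·X − ½Σα_i² = 8.6² − ½·37.3 = 55.31.
Planner sets x_i = Σα_j = 8.6 for every i, so X^SO = 2·8.6 = 17.2.
W^SO = (Σα)·X^SO − ½·2·(Σα)² = (2/2)·8.6² = 73.96.
Deadweight loss = W^SO − W^NE = 18.65.

18.65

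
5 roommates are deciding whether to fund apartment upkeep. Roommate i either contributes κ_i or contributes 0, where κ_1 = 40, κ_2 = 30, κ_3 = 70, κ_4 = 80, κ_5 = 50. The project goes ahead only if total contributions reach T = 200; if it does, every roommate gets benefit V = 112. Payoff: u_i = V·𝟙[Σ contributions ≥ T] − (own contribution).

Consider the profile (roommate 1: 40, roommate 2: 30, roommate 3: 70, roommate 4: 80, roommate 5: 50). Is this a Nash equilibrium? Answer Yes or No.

No

Total = 270 ≥ 200: provided.
Roommate 1 (pledges 40, payoff 72): dropping to 0 → total 230, payoff 112. Profitable deviation.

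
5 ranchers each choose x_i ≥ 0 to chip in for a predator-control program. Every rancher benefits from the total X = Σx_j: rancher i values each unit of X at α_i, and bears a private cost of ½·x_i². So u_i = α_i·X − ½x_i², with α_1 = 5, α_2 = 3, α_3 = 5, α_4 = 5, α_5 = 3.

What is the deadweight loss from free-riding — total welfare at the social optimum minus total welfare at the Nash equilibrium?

Rancher i's FOC: ∂u_i/∂x_i = α_i − x_i = 0, so x_i* = α_i.
NE contributions = (5, 3, 5, 5, 3); X = 21.
W^NE = (Σα)·X − ½Σα_i² = 21² − ½·93 = 394.5.
Planner sets x_i = Σα_j = 21 for every i, so X^SO = 5·21 = 105.
W^SO = (Σα)·X^SO − ½·5·(Σα)² = (5/2)·21² = 1102.5.
Deadweight loss = W^SO − W^NE = 708.

708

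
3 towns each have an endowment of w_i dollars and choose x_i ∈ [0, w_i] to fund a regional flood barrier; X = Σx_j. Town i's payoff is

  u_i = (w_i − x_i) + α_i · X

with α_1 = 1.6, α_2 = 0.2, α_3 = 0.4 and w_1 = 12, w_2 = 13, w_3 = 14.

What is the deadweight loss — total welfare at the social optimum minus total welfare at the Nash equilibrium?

∂u_i/∂x_i = α_i − 1, so town i contributes w_i if α_i > 1, else 0.
α_i > 1 for i ∈ {1}; NE contributions (12, 0, 0), X = 12.
W^NE = Σw_i − X^NE + (Σα_i)·X^NE = 39 + 1.2·12 = 53.4.
Planner: ∂(Σu_j)/∂x_i = Σα_j − 1 = 1.2 > 0, so everyone contributes w_i; X^SO = 39, W^SO = 39 + 1.2·39 = 85.8.
Deadweight loss = 32.4.

32.4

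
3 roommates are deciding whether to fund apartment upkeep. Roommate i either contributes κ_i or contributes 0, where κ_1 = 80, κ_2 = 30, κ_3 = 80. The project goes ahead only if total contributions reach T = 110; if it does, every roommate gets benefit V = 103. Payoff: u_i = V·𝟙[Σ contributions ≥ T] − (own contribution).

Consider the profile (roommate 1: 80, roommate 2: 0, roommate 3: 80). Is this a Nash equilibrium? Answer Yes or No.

Total = 160 ≥ 110: provided.
Roommate 1 (pledges 80, payoff 23): dropping to 0 → total 80, payoff 0. No gain.
Roommate 2 (pledges 0, payoff 103): pledging 30 → total 190, payoff 73. No gain.
Roommate 3 (pledges 80, payoff 23): dropping to 0 → total 80, payoff 0. No gain.

Yes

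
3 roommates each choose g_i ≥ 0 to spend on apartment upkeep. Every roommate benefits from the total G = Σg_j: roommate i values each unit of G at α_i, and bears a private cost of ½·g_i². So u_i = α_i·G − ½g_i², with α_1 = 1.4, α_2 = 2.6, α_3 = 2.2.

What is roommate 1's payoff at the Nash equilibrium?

Roommate i's FOC: ∂u_i/∂g_i = α_i − g_i = 0, so g_i* = α_i.
NE contributions = (1.4, 2.6, 2.2); G = 6.2.
u_1 = α_1·G − ½·(g_1)² = 1.4·6.2 − ½·1.4² = 7.7.

7.7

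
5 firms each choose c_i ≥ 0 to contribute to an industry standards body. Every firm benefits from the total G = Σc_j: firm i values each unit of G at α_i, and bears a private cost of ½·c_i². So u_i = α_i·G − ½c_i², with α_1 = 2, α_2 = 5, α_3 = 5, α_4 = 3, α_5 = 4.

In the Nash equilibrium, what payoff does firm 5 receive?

Firm i's FOC: ∂u_i/∂c_i = α_i − c_i = 0, so c_i* = α_i.
NE contributions = (2, 5, 5, 3, 4); G = 19.
u_5 = α_5·G − ½·(c_5)² = 4·19 − ½·4² = 68.

68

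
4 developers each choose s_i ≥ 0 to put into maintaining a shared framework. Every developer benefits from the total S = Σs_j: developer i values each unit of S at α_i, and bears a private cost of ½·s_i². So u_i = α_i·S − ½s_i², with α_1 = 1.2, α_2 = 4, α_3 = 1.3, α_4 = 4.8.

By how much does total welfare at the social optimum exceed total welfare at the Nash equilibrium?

148.775

Developer i's FOC: ∂u_i/∂s_i = α_i − s_i = 0, so s_i* = α_i.
NE contributions = (1.2, 4, 1.3, 4.8); S = 11.3.
W^NE = (Σα)·S − ½Σα_i² = 11.3² − ½·42.17 = 106.605.
Planner sets s_i = Σα_j = 11.3 for every i, so S^SO = 4·11.3 = 45.2.
W^SO = (Σα)·S^SO − ½·4·(Σα)² = (4/2)·11.3² = 255.38.
Deadweight loss = W^SO − W^NE = 148.775.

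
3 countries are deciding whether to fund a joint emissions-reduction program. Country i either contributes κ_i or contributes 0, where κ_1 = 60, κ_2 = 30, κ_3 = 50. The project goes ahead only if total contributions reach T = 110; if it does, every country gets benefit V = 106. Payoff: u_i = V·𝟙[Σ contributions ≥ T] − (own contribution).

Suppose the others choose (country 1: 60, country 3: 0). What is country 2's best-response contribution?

Others' total = 60. Even contributing 30 gives 90 < 110: no benefit either way.
Best response: 0.

0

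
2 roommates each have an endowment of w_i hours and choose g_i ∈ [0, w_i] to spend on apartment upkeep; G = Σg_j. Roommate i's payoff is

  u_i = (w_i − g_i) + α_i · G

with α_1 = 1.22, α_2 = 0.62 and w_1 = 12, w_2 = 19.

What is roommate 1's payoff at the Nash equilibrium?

14.64

∂u_i/∂g_i = α_i − 1, so roommate i contributes w_i if α_i > 1, else 0.
α_i > 1 for i ∈ {1}; NE contributions (12, 0), G = 12.
u_1 = (12 − 12) + 1.22·12 = 14.64.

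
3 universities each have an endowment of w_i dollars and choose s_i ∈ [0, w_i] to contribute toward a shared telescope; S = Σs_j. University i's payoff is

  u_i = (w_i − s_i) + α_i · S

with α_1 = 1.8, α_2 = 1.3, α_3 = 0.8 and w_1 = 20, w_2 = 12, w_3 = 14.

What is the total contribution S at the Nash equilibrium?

∂u_i/∂s_i = α_i − 1, so university i contributes w_i if α_i > 1, else 0.
α_i > 1 for i ∈ {1, 2}; NE contributions (20, 12, 0), S = 32.

32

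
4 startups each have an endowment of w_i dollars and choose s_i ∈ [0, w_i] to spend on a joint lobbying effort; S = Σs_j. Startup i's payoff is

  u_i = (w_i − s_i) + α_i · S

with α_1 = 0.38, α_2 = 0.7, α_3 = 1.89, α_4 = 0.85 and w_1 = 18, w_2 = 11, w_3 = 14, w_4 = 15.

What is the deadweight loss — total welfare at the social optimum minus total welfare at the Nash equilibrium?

∂u_i/∂s_i = α_i − 1, so startup i contributes w_i if α_i > 1, else 0.
α_i > 1 for i ∈ {3}; NE contributions (0, 0, 14, 0), S = 14.
W^NE = Σw_i − S^NE + (Σα_i)·S^NE = 58 + 2.82·14 = 97.48.
Planner: ∂(Σu_j)/∂s_i = Σα_j − 1 = 2.82 > 0, so everyone contributes w_i; S^SO = 58, W^SO = 58 + 2.82·58 = 221.56.
Deadweight loss = 124.08.

124.08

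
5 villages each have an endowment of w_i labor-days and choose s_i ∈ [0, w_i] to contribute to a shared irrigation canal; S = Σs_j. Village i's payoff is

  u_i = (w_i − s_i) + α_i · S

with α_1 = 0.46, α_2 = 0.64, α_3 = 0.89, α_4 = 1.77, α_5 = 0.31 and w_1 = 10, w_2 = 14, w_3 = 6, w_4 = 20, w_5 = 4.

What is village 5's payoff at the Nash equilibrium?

10.2

∂u_i/∂s_i = α_i − 1, so village i contributes w_i if α_i > 1, else 0.
α_i > 1 for i ∈ {4}; NE contributions (0, 0, 0, 20, 0), S = 20.
u_5 = (4 − 0) + 0.31·20 = 10.2.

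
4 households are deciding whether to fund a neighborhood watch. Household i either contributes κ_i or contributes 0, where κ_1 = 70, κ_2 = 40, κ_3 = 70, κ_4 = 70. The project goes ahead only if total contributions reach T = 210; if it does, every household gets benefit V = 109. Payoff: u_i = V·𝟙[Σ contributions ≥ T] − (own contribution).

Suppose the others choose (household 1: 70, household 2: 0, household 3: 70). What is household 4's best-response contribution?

70

Others' total = 140. Contributing 70 brings total to 210 ≥ 210: gain V − κ_4 = 39.
Best response: 70.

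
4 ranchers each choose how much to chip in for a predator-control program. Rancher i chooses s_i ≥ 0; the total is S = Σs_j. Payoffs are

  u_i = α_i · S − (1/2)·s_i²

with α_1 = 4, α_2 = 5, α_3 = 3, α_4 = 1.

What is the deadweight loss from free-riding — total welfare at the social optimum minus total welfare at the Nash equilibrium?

194.5

Rancher i's FOC: ∂u_i/∂s_i = α_i − s_i = 0, so s_i* = α_i.
NE contributions = (4, 5, 3, 1); S = 13.
W^NE = (Σα)·S − ½Σα_i² = 13² − ½·51 = 143.5.
Planner sets s_i = Σα_j = 13 for every i, so S^SO = 4·13 = 52.
W^SO = (Σα)·S^SO − ½·4·(Σα)² = (4/2)·13² = 338.
Deadweight loss = W^SO − W^NE = 194.5.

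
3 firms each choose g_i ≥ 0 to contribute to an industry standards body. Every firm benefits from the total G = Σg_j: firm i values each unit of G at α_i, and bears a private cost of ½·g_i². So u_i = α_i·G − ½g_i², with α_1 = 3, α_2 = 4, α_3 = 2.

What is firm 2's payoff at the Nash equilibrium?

28

Firm i's FOC: ∂u_i/∂g_i = α_i − g_i = 0, so g_i* = α_i.
NE contributions = (3, 4, 2); G = 9.
u_2 = α_2·G − ½·(g_2)² = 4·9 − ½·4² = 28.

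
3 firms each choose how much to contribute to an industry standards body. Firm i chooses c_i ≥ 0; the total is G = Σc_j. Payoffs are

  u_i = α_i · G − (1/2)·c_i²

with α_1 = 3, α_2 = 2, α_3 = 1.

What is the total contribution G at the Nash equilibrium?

6

Firm i's FOC: ∂u_i/∂c_i = α_i − c_i = 0, so c_i* = α_i.
NE contributions = (3, 2, 1); G = 6.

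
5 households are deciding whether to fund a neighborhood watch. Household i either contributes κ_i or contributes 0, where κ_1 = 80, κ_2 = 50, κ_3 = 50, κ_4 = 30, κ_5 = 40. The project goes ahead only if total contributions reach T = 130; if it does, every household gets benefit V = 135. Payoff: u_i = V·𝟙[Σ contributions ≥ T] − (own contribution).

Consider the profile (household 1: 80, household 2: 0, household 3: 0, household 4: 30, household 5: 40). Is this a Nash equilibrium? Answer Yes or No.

Yes

Total = 150 ≥ 130: provided.
Household 1 (pledges 80, payoff 55): dropping to 0 → total 70, payoff 0. No gain.
Household 2 (pledges 0, payoff 135): pledging 50 → total 200, payoff 85. No gain.
Household 3 (pledges 0, payoff 135): pledging 50 → total 200, payoff 85. No gain.
Household 4 (pledges 30, payoff 105): dropping to 0 → total 120, payoff 0. No gain.
Household 5 (pledges 40, payoff 95): dropping to 0 → total 110, payoff 0. No gain.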